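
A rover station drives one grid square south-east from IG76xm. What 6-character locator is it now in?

Longitude subsquare x = 23; +1 → 24, wraps to 0 = a, carry into square.
Longitude square 7; +1 → 8.
Latitude subsquare m = 12; −1 → 11 = l.

IG86al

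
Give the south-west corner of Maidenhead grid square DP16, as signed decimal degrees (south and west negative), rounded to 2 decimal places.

66.00, -118.00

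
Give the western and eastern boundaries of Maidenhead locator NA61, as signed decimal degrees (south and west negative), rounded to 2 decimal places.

92.00, 94.00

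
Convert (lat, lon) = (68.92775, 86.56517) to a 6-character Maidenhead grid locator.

NP38gw

Add 180° to longitude and 90° to latitude: 266.5652, 158.9278.
Field: 266.5652/20 → 13 → N, 158.9278/10 → 15 → P; chars NP.
Square: 6.5652/2 → 3, 8.9278/1 → 8; chars 38.
Subsquare: 0.5652/0.0833333 → 6 → g, 0.9278/0.0416667 → 22 → w; chars gw.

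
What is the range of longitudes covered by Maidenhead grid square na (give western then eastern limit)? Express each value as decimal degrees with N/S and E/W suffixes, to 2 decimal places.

80.00° E, 100.00° E

Field N=13, A=0: +13·20° lon, +0·10° lat → SW at lon 80°, lat -90°.
Cell spans 20° lon × 10° lat.
west 80.00° E, east 100.00° E.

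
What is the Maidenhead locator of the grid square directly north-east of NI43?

NI54

Longitude square 4; +1 → 5.
Latitude square 3; +1 → 4.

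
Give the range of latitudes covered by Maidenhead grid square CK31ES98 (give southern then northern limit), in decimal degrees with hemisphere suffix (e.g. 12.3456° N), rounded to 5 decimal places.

11.78333° N, 11.78750° N

Field C=2, K=10: +2·20° lon, +10·10° lat → SW at lon -140°, lat 10°.
Square 3, 1: +3·2° lon, +1·1° lat → SW at lon -134°, lat 11°.
Subsquare e=4, s=18: +4·0.0833333° lon, +18·0.0416667° lat → SW at lon -133.667°, lat 11.75°.
Extended square 9, 8: +9·0.00833333° lon, +8·0.00416667° lat → SW at lon -133.592°, lat 11.7833°.
Cell spans 0.00833333° lon × 0.00416667° lat.
south 11.78333° N, north 11.78750° N.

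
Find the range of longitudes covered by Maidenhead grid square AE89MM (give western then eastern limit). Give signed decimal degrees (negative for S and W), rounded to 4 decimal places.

-163.0000, -162.9167

Field A=0, E=4: +0·20° lon, +4·10° lat → SW at lon -180°, lat -50°.
Square 8, 9: +8·2° lon, +9·1° lat → SW at lon -164°, lat -41°.
Subsquare m=12, m=12: +12·0.0833333° lon, +12·0.0416667° lat → SW at lon -163°, lat -40.5°.
Cell spans 0.0833333° lon × 0.0416667° lat.
west -163.0000, east -162.9167.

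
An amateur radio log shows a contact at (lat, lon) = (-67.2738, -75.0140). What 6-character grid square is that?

FC22lr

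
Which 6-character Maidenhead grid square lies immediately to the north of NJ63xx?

Latitude subsquare x = 23; +1 → 24, wraps to 0 = a, carry into square.
Latitude square 3; +1 → 4.
The longitude characters are unchanged.

NJ64xa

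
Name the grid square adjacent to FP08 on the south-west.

EP97

Longitude square 0; −1 → -1, wraps to 9, carry into field.
Longitude field F = 5; −1 → 4 = E.
Latitude square 8; −1 → 7.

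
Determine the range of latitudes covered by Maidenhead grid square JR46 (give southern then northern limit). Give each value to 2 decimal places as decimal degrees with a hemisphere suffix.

Field J=9, R=17: +9·20° lon, +17·10° lat → SW at lon 0°, lat 80°.
Square 4, 6: +4·2° lon, +6·1° lat → SW at lon 8°, lat 86°.
Cell spans 2° lon × 1° lat.
south 86.00° N, north 87.00° N.

86.00° N, 87.00° N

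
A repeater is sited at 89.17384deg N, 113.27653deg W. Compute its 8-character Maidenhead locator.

DR39ie61

Offset from 180°W / 90°S: lon 66.72347°, lat 179.17384°.
Field (20°×10°, letters A–R): lon ⌊66.72347/20⌋ = 3 → D; lat ⌊179.17384/10⌋ = 17 → R.
Square (2°×1°, digits 0–9): lon ⌊6.72347/2⌋ = 3; lat ⌊9.17384/1⌋ = 9.
Subsquare (5′×2.5′, letters a–x): lon ⌊0.72347/0.0833333⌋ = 8 → i; lat ⌊0.17384/0.0416667⌋ = 4 → e.
Extended square (30″×15″, digits 0–9): lon ⌊0.05680/0.00833333⌋ = 6; lat ⌊0.00717/0.00416667⌋ = 1.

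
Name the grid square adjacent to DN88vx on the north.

DN89va

Latitude subsquare x = 23; +1 → 24, wraps to 0 = a, carry into square.
Latitude square 8; +1 → 9.
The longitude characters are unchanged.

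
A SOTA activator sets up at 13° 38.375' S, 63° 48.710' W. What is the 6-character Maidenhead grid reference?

Add 180° to longitude and 90° to latitude: 116.1882, 76.3604.
Field: 116.1882/20 → 5 → F, 76.3604/10 → 7 → H; chars FH.
Square: 16.1882/2 → 8, 6.3604/1 → 6; chars 86.
Subsquare: 0.1882/0.0833333 → 2 → c, 0.3604/0.0416667 → 8 → i; chars ci.

FH86ci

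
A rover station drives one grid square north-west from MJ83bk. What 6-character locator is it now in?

MJ83al

Longitude subsquare b = 1; −1 → 0 = a.
Latitude subsquare k = 10; +1 → 11 = l.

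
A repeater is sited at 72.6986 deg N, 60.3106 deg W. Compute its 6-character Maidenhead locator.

Add 180° to longitude and 90° to latitude: 119.6894, 162.6986.
Field: lon ⌊119.6894/20⌋ = 5 → F; lat ⌊162.6986/10⌋ = 16 → Q.
Square: lon ⌊19.6894/2⌋ = 9; lat ⌊2.6986/1⌋ = 2.
Subsquare: lon ⌊1.6894/0.0833333⌋ = 20 → u; lat ⌊0.6986/0.0416667⌋ = 16 → q.

FQ92uq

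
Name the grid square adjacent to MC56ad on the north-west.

Longitude subsquare a = 0; −1 → -1, wraps to 23 = x, carry into square.
Longitude square 5; −1 → 4.
Latitude subsquare d = 3; +1 → 4 = e.

MC46xe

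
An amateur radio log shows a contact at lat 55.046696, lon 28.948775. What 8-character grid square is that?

KO45lb31

Shift to the Maidenhead origin (180°W, 90°S): lon 208.94878, lat 145.04670.
Field: lon ⌊208.94878/20⌋ = 10 → K; lat ⌊145.04670/10⌋ = 14 → O.
Square: lon ⌊8.94878/2⌋ = 4; lat ⌊5.04670/1⌋ = 5.
Subsquare: lon ⌊0.94878/0.0833333⌋ = 11 → l; lat ⌊0.04670/0.0416667⌋ = 1 → b.
Extended square: lon ⌊0.03211/0.00833333⌋ = 3; lat ⌊0.00503/0.00416667⌋ = 1.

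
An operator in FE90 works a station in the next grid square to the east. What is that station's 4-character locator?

GE00

Longitude square 9; +1 → 10, wraps to 0, carry into field.
Longitude field F = 5; +1 → 6 = G.
The latitude characters are unchanged.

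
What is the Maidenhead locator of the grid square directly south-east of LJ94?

MJ03

Longitude square 9; +1 → 10, wraps to 0, carry into field.
Longitude field L = 11; +1 → 12 = M.
Latitude square 4; −1 → 3.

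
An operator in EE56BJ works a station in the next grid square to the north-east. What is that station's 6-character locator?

Longitude subsquare b = 1; +1 → 2 = c.
Latitude subsquare j = 9; +1 → 10 = k.

EE56ck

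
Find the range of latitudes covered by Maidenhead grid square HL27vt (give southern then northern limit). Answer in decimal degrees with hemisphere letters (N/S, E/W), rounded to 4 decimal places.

27.7917° N, 27.8333° N

Field H=7, L=11: +7·20° lon, +11·10° lat → SW at lon -40°, lat 20°.
Square 2, 7: +2·2° lon, +7·1° lat → SW at lon -36°, lat 27°.
Subsquare v=21, t=19: +21·0.0833333° lon, +19·0.0416667° lat → SW at lon -34.25°, lat 27.7917°.
Cell spans 0.0833333° lon × 0.0416667° lat.
south 27.7917° N, north 27.8333° N.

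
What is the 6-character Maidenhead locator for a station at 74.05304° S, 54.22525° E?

Shift to the Maidenhead origin (180°W, 90°S): lon 234.2253, lat 15.9470.
Field (20°×10°, letters A–R): 234.2253/20 → 11 → L, 15.9470/10 → 1 → B; chars LB.
Square (2°×1°, digits 0–9): 14.2253/2 → 7, 5.9470/1 → 5; chars 75.
Subsquare (5′×2.5′, letters a–x): 0.2253/0.0833333 → 2 → c, 0.9470/0.0416667 → 22 → w; chars cw.

LB75cw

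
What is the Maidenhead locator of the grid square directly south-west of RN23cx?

Longitude subsquare c = 2; −1 → 1 = b.
Latitude subsquare x = 23; −1 → 22 = w.

RN23bw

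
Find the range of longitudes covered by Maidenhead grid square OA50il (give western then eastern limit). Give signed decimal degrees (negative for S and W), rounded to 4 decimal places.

Field O=14, A=0: +14·20° lon, +0·10° lat → SW at lon 100°, lat -90°.
Square 5, 0: +5·2° lon, +0·1° lat → SW at lon 110°, lat -90°.
Subsquare i=8, l=11: +8·0.0833333° lon, +11·0.0416667° lat → SW at lon 110.667°, lat -89.5417°.
Cell spans 0.0833333° lon × 0.0416667° lat.
west 110.6667, east 110.7500.

110.6667, 110.7500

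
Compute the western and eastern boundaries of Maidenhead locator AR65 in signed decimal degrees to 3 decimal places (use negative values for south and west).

Field A=0, R=17: +0·20° lon, +17·10° lat → SW at lon -180°, lat 80°.
Square 6, 5: +6·2° lon, +5·1° lat → SW at lon -168°, lat 85°.
Cell spans 2° lon × 1° lat.
west -168.000, east -166.000.

-168.000, -166.000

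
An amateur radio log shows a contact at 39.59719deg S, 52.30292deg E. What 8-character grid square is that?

Offset from 180°W / 90°S: lon 232.30292°, lat 50.40281°.
Field (20°×10°, letters A–R): lon ⌊232.30292/20⌋ = 11 → L; lat ⌊50.40281/10⌋ = 5 → F.
Square (2°×1°, digits 0–9): lon ⌊12.30292/2⌋ = 6; lat ⌊0.40281/1⌋ = 0.
Subsquare (5′×2.5′, letters a–x): lon ⌊0.30292/0.0833333⌋ = 3 → d; lat ⌊0.40281/0.0416667⌋ = 9 → j.
Extended square (30″×15″, digits 0–9): lon ⌊0.05292/0.00833333⌋ = 6; lat ⌊0.02781/0.00416667⌋ = 6.

LF60dj66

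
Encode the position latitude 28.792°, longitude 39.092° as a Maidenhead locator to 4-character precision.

Offset from 180°W / 90°S: lon 219.09°, lat 118.79°.
Field (20°×10°, letters A–R): lon ⌊219.09/20⌋ = 10 → K; lat ⌊118.79/10⌋ = 11 → L.
Square (2°×1°, digits 0–9): lon ⌊19.09/2⌋ = 9; lat ⌊8.79/1⌋ = 8.

KL98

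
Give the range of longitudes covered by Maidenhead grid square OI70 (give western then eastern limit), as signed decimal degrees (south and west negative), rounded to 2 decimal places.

114.00, 116.00

Field O=14, I=8: +14·20° lon, +8·10° lat → SW at lon 100°, lat -10°.
Square 7, 0: +7·2° lon, +0·1° lat → SW at lon 114°, lat -10°.
Cell spans 2° lon × 1° lat.
west 114.00, east 116.00.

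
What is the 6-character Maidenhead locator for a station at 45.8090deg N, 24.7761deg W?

Add 180° to longitude and 90° to latitude: 155.2239, 135.8090.
Field (20°×10°, letters A–R): 155.2239/20 → 7 → H, 135.8090/10 → 13 → N; chars HN.
Square (2°×1°, digits 0–9): 15.2239/2 → 7, 5.8090/1 → 5; chars 75.
Subsquare (5′×2.5′, letters a–x): 1.2239/0.0833333 → 14 → o, 0.8090/0.0416667 → 19 → t; chars ot.

HN75ot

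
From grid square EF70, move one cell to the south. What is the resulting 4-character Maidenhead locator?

EE79

Latitude square 0; −1 → -1, wraps to 9, carry into field.
Latitude field F = 5; −1 → 4 = E.
The longitude characters are unchanged.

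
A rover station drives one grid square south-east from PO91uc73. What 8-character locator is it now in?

PO91uc82

Longitude extended square 7; +1 → 8.
Latitude extended square 3; −1 → 2.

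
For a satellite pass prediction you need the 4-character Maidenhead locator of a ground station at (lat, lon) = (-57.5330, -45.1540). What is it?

GD72

Shift to the Maidenhead origin (180°W, 90°S): lon 134.85, lat 32.47.
Field (20°×10°, letters A–R): lon ⌊134.85/20⌋ = 6 → G; lat ⌊32.47/10⌋ = 3 → D.
Square (2°×1°, digits 0–9): lon ⌊14.85/2⌋ = 7; lat ⌊2.47/1⌋ = 2.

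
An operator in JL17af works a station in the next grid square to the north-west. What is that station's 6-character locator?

JL07xg

Longitude subsquare a = 0; −1 → -1, wraps to 23 = x, carry into square.
Longitude square 1; −1 → 0.
Latitude subsquare f = 5; +1 → 6 = g.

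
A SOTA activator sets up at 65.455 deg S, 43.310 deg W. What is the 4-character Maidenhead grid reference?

Offset from 180°W / 90°S: lon 136.69°, lat 24.55°.
Field: 136.69/20 → 6 → G, 24.55/10 → 2 → C; chars GC.
Square: 16.69/2 → 8, 4.55/1 → 4; chars 84.

GC84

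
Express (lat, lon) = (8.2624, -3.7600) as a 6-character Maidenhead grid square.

IJ88cg

Add 180° to longitude and 90° to latitude: 176.2400, 98.2624.
Field (20°×10°, letters A–R): lon ⌊176.2400/20⌋ = 8 → I; lat ⌊98.2624/10⌋ = 9 → J.
Square (2°×1°, digits 0–9): lon ⌊16.2400/2⌋ = 8; lat ⌊8.2624/1⌋ = 8.
Subsquare (5′×2.5′, letters a–x): lon ⌊0.2400/0.0833333⌋ = 2 → c; lat ⌊0.2624/0.0416667⌋ = 6 → g.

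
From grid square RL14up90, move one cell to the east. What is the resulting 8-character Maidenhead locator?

RL14vp00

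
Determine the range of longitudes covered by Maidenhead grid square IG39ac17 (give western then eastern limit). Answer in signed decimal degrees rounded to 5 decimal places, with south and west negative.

Field I=8, G=6: +8·20° lon, +6·10° lat → SW at lon -20°, lat -30°.
Square 3, 9: +3·2° lon, +9·1° lat → SW at lon -14°, lat -21°.
Subsquare a=0, c=2: +0·0.0833333° lon, +2·0.0416667° lat → SW at lon -14°, lat -20.9167°.
Extended square 1, 7: +1·0.00833333° lon, +7·0.00416667° lat → SW at lon -13.9917°, lat -20.8875°.
Cell spans 0.00833333° lon × 0.00416667° lat.
west -13.99167, east -13.98333.

-13.99167, -13.98333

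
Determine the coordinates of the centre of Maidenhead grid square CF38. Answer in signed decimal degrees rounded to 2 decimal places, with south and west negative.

Field C=2, F=5: +2·20° lon, +5·10° lat → SW at lon -140°, lat -40°.
Square 3, 8: +3·2° lon, +8·1° lat → SW at lon -134°, lat -32°.
Cell spans 2° lon × 1° lat. Centre is SW corner plus half of each.
latitude -31.50, longitude -133.00.

-31.50, -133.00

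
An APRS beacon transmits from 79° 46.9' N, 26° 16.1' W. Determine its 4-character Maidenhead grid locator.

Offset from 180°W / 90°S: lon 153.73°, lat 169.78°.
Field: 153.73/20 → 7 → H, 169.78/10 → 16 → Q; chars HQ.
Square: 13.73/2 → 6, 9.78/1 → 9; chars 69.

HQ69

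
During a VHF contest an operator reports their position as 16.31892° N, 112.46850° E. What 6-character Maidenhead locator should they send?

OK66fh

Shift to the Maidenhead origin (180°W, 90°S): lon 292.4685, lat 106.3189.
Field (20°×10°, letters A–R): lon ⌊292.4685/20⌋ = 14 → O; lat ⌊106.3189/10⌋ = 10 → K.
Square (2°×1°, digits 0–9): lon ⌊12.4685/2⌋ = 6; lat ⌊6.3189/1⌋ = 6.
Subsquare (5′×2.5′, letters a–x): lon ⌊0.4685/0.0833333⌋ = 5 → f; lat ⌊0.3189/0.0416667⌋ = 7 → h.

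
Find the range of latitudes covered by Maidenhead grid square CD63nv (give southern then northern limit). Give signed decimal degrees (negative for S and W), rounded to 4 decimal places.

Field C=2, D=3: +2·20° lon, +3·10° lat → SW at lon -140°, lat -60°.
Square 6, 3: +6·2° lon, +3·1° lat → SW at lon -128°, lat -57°.
Subsquare n=13, v=21: +13·0.0833333° lon, +21·0.0416667° lat → SW at lon -126.917°, lat -56.125°.
Cell spans 0.0833333° lon × 0.0416667° lat.
south -56.1250, north -56.0833.

-56.1250, -56.0833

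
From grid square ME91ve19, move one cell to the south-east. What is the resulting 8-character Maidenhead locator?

ME91ve28

Longitude extended square 1; +1 → 2.
Latitude extended square 9; −1 → 8.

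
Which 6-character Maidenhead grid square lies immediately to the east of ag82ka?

AG82la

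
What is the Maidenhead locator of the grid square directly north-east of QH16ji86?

Longitude extended square 8; +1 → 9.
Latitude extended square 6; +1 → 7.

QH16ji97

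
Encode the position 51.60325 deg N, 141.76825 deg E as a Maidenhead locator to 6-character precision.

QO01vo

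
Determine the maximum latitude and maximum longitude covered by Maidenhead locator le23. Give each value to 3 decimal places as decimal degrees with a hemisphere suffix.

Field L=11, E=4: +11·20° lon, +4·10° lat → SW at lon 40°, lat -50°.
Square 2, 3: +2·2° lon, +3·1° lat → SW at lon 44°, lat -47°.
Cell spans 2° lon × 1° lat. NE corner is SW corner plus one full cell.
latitude 46.000° S, longitude 46.000° E.

46.000° S, 46.000° E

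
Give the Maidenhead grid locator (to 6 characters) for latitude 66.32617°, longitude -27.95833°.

Shift to the Maidenhead origin (180°W, 90°S): lon 152.0417, lat 156.3262.
Field: lon ⌊152.0417/20⌋ = 7 → H; lat ⌊156.3262/10⌋ = 15 → P.
Square: lon ⌊12.0417/2⌋ = 6; lat ⌊6.3262/1⌋ = 6.
Subsquare: lon ⌊0.0417/0.0833333⌋ = 0 → a; lat ⌊0.3262/0.0416667⌋ = 7 → h.

HP66ah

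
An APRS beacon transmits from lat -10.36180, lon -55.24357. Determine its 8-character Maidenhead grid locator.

GH29jp03

Offset from 180°W / 90°S: lon 124.75643°, lat 79.63820°.
Field: 124.75643/20 → 6 → G, 79.63820/10 → 7 → H; chars GH.
Square: 4.75643/2 → 2, 9.63820/1 → 9; chars 29.
Subsquare: 0.75643/0.0833333 → 9 → j, 0.63820/0.0416667 → 15 → p; chars jp.
Extended square: 0.00643/0.00833333 → 0, 0.01320/0.00416667 → 3; chars 03.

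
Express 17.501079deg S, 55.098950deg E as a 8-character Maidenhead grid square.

Add 180° to longitude and 90° to latitude: 235.09895, 72.49892.
Field (20°×10°, letters A–R): lon ⌊235.09895/20⌋ = 11 → L; lat ⌊72.49892/10⌋ = 7 → H.
Square (2°×1°, digits 0–9): lon ⌊15.09895/2⌋ = 7; lat ⌊2.49892/1⌋ = 2.
Subsquare (5′×2.5′, letters a–x): lon ⌊1.09895/0.0833333⌋ = 13 → n; lat ⌊0.49892/0.0416667⌋ = 11 → l.
Extended square (30″×15″, digits 0–9): lon ⌊0.01562/0.00833333⌋ = 1; lat ⌊0.04059/0.00416667⌋ = 9.

LH72nl19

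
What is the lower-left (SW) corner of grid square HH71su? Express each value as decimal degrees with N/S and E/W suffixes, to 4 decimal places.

18.1667° S, 24.5000° W

Field H=7, H=7: +7·20° lon, +7·10° lat → SW at lon -40°, lat -20°.
Square 7, 1: +7·2° lon, +1·1° lat → SW at lon -26°, lat -19°.
Subsquare s=18, u=20: +18·0.0833333° lon, +20·0.0416667° lat → SW at lon -24.5°, lat -18.1667°.
latitude 18.1667° S, longitude 24.5000° W.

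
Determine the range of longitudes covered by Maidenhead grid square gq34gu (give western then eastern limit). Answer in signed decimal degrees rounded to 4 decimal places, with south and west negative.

Field G=6, Q=16: +6·20° lon, +16·10° lat → SW at lon -60°, lat 70°.
Square 3, 4: +3·2° lon, +4·1° lat → SW at lon -54°, lat 74°.
Subsquare g=6, u=20: +6·0.0833333° lon, +20·0.0416667° lat → SW at lon -53.5°, lat 74.8333°.
Cell spans 0.0833333° lon × 0.0416667° lat.
west -53.5000, east -53.4167.

-53.5000, -53.4167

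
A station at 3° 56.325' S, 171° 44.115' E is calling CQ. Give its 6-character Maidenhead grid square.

RI56ub

Shift to the Maidenhead origin (180°W, 90°S): lon 351.7353, lat 86.0613.
Field: lon ⌊351.7353/20⌋ = 17 → R; lat ⌊86.0613/10⌋ = 8 → I.
Square: lon ⌊11.7353/2⌋ = 5; lat ⌊6.0613/1⌋ = 6.
Subsquare: lon ⌊1.7353/0.0833333⌋ = 20 → u; lat ⌊0.0613/0.0416667⌋ = 1 → b.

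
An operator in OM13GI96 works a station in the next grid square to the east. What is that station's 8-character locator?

Longitude extended square 9; +1 → 10, wraps to 0, carry into subsquare.
Longitude subsquare g = 6; +1 → 7 = h.
The latitude characters are unchanged.

OM13hi06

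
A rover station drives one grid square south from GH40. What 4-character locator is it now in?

GG49

Latitude square 0; −1 → -1, wraps to 9, carry into field.
Latitude field H = 7; −1 → 6 = G.
The longitude characters are unchanged.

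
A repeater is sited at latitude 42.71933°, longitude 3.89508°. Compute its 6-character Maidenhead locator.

JN12wr

Add 180° to longitude and 90° to latitude: 183.8951, 132.7193.
Field (20°×10°, letters A–R): 183.8951/20 → 9 → J, 132.7193/10 → 13 → N; chars JN.
Square (2°×1°, digits 0–9): 3.8951/2 → 1, 2.7193/1 → 2; chars 12.
Subsquare (5′×2.5′, letters a–x): 1.8951/0.0833333 → 22 → w, 0.7193/0.0416667 → 17 → r; chars wr.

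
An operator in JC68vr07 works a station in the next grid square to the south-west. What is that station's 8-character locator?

JC68ur96

Longitude extended square 0; −1 → -1, wraps to 9, carry into subsquare.
Longitude subsquare v = 21; −1 → 20 = u.
Latitude extended square 7; −1 → 6.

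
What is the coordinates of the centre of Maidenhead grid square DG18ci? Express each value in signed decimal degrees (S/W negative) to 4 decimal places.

-21.6458, -117.7917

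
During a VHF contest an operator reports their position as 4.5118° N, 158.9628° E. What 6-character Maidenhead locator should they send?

Add 180° to longitude and 90° to latitude: 338.9628, 94.5118.
Field: lon ⌊338.9628/20⌋ = 16 → Q; lat ⌊94.5118/10⌋ = 9 → J.
Square: lon ⌊18.9628/2⌋ = 9; lat ⌊4.5118/1⌋ = 4.
Subsquare: lon ⌊0.9628/0.0833333⌋ = 11 → l; lat ⌊0.5118/0.0416667⌋ = 12 → m.

QJ94lm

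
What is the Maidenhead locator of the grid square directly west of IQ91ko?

IQ91jo

Longitude subsquare k = 10; −1 → 9 = j.
The latitude characters are unchanged.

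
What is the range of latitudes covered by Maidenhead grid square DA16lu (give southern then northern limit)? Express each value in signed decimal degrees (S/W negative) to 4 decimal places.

Field D=3, A=0: +3·20° lon, +0·10° lat → SW at lon -120°, lat -90°.
Square 1, 6: +1·2° lon, +6·1° lat → SW at lon -118°, lat -84°.
Subsquare l=11, u=20: +11·0.0833333° lon, +20·0.0416667° lat → SW at lon -117.083°, lat -83.1667°.
Cell spans 0.0833333° lon × 0.0416667° lat.
south -83.1667, north -83.1250.

-83.1667, -83.1250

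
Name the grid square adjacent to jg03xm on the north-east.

JG13an

Longitude subsquare x = 23; +1 → 24, wraps to 0 = a, carry into square.
Longitude square 0; +1 → 1.
Latitude subsquare m = 12; +1 → 13 = n.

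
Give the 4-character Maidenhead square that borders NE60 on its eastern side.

NE70

Longitude square 6; +1 → 7.
The latitude characters are unchanged.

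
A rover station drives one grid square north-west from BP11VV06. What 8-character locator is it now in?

Longitude extended square 0; −1 → -1, wraps to 9, carry into subsquare.
Longitude subsquare v = 21; −1 → 20 = u.
Latitude extended square 6; +1 → 7.

BP11uv97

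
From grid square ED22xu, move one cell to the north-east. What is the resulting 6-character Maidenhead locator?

Longitude subsquare x = 23; +1 → 24, wraps to 0 = a, carry into square.
Longitude square 2; +1 → 3.
Latitude subsquare u = 20; +1 → 21 = v.

ED32av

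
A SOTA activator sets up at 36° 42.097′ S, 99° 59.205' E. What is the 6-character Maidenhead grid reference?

Add 180° to longitude and 90° to latitude: 279.9868, 53.2984.
Field (20°×10°, letters A–R): lon ⌊279.9868/20⌋ = 13 → N; lat ⌊53.2984/10⌋ = 5 → F.
Square (2°×1°, digits 0–9): lon ⌊19.9868/2⌋ = 9; lat ⌊3.2984/1⌋ = 3.
Subsquare (5′×2.5′, letters a–x): lon ⌊1.9868/0.0833333⌋ = 23 → x; lat ⌊0.2984/0.0416667⌋ = 7 → h.

NF93xh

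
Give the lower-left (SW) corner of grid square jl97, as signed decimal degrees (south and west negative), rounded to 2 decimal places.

27.00, 18.00

Field J=9, L=11: +9·20° lon, +11·10° lat → SW at lon 0°, lat 20°.
Square 9, 7: +9·2° lon, +7·1° lat → SW at lon 18°, lat 27°.
latitude 27.00, longitude 18.00.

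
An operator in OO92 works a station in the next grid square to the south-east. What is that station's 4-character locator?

PO01

Longitude square 9; +1 → 10, wraps to 0, carry into field.
Longitude field O = 14; +1 → 15 = P.
Latitude square 2; −1 → 1.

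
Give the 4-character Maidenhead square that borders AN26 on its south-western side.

AN15

Longitude square 2; −1 → 1.
Latitude square 6; −1 → 5.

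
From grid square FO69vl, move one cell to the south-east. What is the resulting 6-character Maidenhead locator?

Longitude subsquare v = 21; +1 → 22 = w.
Latitude subsquare l = 11; −1 → 10 = k.

FO69wk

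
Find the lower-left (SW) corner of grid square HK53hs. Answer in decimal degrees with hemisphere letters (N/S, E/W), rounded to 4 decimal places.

Field H=7, K=10: +7·20° lon, +10·10° lat → SW at lon -40°, lat 10°.
Square 5, 3: +5·2° lon, +3·1° lat → SW at lon -30°, lat 13°.
Subsquare h=7, s=18: +7·0.0833333° lon, +18·0.0416667° lat → SW at lon -29.4167°, lat 13.75°.
latitude 13.7500° N, longitude 29.4167° W.

13.7500° N, 29.4167° W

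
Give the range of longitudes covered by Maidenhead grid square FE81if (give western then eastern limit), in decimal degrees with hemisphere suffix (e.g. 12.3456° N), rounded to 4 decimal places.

Field F=5, E=4: +5·20° lon, +4·10° lat → SW at lon -80°, lat -50°.
Square 8, 1: +8·2° lon, +1·1° lat → SW at lon -64°, lat -49°.
Subsquare i=8, f=5: +8·0.0833333° lon, +5·0.0416667° lat → SW at lon -63.3333°, lat -48.7917°.
Cell spans 0.0833333° lon × 0.0416667° lat.
west 63.3333° W, east 63.2500° W.

63.3333° W, 63.2500° W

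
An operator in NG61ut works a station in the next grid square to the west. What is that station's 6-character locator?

Longitude subsquare u = 20; −1 → 19 = t.
The latitude characters are unchanged.

NG61tt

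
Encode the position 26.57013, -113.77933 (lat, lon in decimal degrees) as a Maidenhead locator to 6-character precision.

Add 180° to longitude and 90° to latitude: 66.2207, 116.5701.
Field: 66.2207/20 → 3 → D, 116.5701/10 → 11 → L; chars DL.
Square: 6.2207/2 → 3, 6.5701/1 → 6; chars 36.
Subsquare: 0.2207/0.0833333 → 2 → c, 0.5701/0.0416667 → 13 → n; chars cn.

DL36cn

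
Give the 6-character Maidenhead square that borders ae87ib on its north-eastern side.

AE87jc

Longitude subsquare i = 8; +1 → 9 = j.
Latitude subsquare b = 1; +1 → 2 = c.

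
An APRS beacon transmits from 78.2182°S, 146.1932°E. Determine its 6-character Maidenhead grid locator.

Shift to the Maidenhead origin (180°W, 90°S): lon 326.1932, lat 11.7818.
Field (20°×10°, letters A–R): lon ⌊326.1932/20⌋ = 16 → Q; lat ⌊11.7818/10⌋ = 1 → B.
Square (2°×1°, digits 0–9): lon ⌊6.1932/2⌋ = 3; lat ⌊1.7818/1⌋ = 1.
Subsquare (5′×2.5′, letters a–x): lon ⌊0.1932/0.0833333⌋ = 2 → c; lat ⌊0.7818/0.0416667⌋ = 18 → s.

QB31cs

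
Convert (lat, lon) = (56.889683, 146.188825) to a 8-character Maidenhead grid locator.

QO36cv23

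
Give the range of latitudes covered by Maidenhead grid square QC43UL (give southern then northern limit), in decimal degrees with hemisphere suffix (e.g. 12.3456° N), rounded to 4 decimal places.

Field Q=16, C=2: +16·20° lon, +2·10° lat → SW at lon 140°, lat -70°.
Square 4, 3: +4·2° lon, +3·1° lat → SW at lon 148°, lat -67°.
Subsquare u=20, l=11: +20·0.0833333° lon, +11·0.0416667° lat → SW at lon 149.667°, lat -66.5417°.
Cell spans 0.0833333° lon × 0.0416667° lat.
south 66.5417° S, north 66.5000° S.

66.5417° S, 66.5000° S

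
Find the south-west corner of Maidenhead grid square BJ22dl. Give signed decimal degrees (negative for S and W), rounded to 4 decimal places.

2.4583, -155.7500

Field B=1, J=9: +1·20° lon, +9·10° lat → SW at lon -160°, lat 0°.
Square 2, 2: +2·2° lon, +2·1° lat → SW at lon -156°, lat 2°.
Subsquare d=3, l=11: +3·0.0833333° lon, +11·0.0416667° lat → SW at lon -155.75°, lat 2.45833°.
latitude 2.4583, longitude -155.7500.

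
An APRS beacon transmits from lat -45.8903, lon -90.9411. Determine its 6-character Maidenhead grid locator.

EE44mc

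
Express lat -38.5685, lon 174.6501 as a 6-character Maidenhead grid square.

RF71hk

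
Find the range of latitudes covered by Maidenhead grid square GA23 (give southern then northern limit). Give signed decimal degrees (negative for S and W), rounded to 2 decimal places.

Field G=6, A=0: +6·20° lon, +0·10° lat → SW at lon -60°, lat -90°.
Square 2, 3: +2·2° lon, +3·1° lat → SW at lon -56°, lat -87°.
Cell spans 2° lon × 1° lat.
south -87.00, north -86.00.

-87.00, -86.00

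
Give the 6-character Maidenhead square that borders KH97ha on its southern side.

KH96hx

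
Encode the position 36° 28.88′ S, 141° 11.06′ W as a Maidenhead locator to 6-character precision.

Offset from 180°W / 90°S: lon 38.8157°, lat 53.5187°.
Field: lon ⌊38.8157/20⌋ = 1 → B; lat ⌊53.5187/10⌋ = 5 → F.
Square: lon ⌊18.8157/2⌋ = 9; lat ⌊3.5187/1⌋ = 3.
Subsquare: lon ⌊0.8157/0.0833333⌋ = 9 → j; lat ⌊0.5187/0.0416667⌋ = 12 → m.

BF93jm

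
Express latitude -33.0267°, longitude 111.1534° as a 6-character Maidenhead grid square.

OF56nx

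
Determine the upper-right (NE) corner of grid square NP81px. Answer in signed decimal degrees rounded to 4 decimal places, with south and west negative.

62.0000, 97.3333

Field N=13, P=15: +13·20° lon, +15·10° lat → SW at lon 80°, lat 60°.
Square 8, 1: +8·2° lon, +1·1° lat → SW at lon 96°, lat 61°.
Subsquare p=15, x=23: +15·0.0833333° lon, +23·0.0416667° lat → SW at lon 97.25°, lat 61.9583°.
Cell spans 0.0833333° lon × 0.0416667° lat. NE corner is SW corner plus one full cell.
latitude 62.0000, longitude 97.3333.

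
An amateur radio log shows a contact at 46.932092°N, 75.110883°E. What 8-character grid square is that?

Add 180° to longitude and 90° to latitude: 255.11088, 136.93209.
Field: 255.11088/20 → 12 → M, 136.93209/10 → 13 → N; chars MN.
Square: 15.11088/2 → 7, 6.93209/1 → 6; chars 76.
Subsquare: 1.11088/0.0833333 → 13 → n, 0.93209/0.0416667 → 22 → w; chars nw.
Extended square: 0.02755/0.00833333 → 3, 0.01543/0.00416667 → 3; chars 33.

MN76nw33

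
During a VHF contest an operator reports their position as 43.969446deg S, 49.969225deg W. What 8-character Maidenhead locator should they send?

GE56aa37

Offset from 180°W / 90°S: lon 130.03078°, lat 46.03055°.
Field (20°×10°, letters A–R): lon ⌊130.03078/20⌋ = 6 → G; lat ⌊46.03055/10⌋ = 4 → E.
Square (2°×1°, digits 0–9): lon ⌊10.03078/2⌋ = 5; lat ⌊6.03055/1⌋ = 6.
Subsquare (5′×2.5′, letters a–x): lon ⌊0.03078/0.0833333⌋ = 0 → a; lat ⌊0.03055/0.0416667⌋ = 0 → a.
Extended square (30″×15″, digits 0–9): lon ⌊0.03078/0.00833333⌋ = 3; lat ⌊0.03055/0.00416667⌋ = 7.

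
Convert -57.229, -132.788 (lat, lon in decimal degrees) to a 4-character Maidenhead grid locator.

CD32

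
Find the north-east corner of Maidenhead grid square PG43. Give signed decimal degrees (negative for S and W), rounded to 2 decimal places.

-26.00, 130.00

Field P=15, G=6: +15·20° lon, +6·10° lat → SW at lon 120°, lat -30°.
Square 4, 3: +4·2° lon, +3·1° lat → SW at lon 128°, lat -27°.
Cell spans 2° lon × 1° lat. NE corner is SW corner plus one full cell.
latitude -26.00, longitude 130.00.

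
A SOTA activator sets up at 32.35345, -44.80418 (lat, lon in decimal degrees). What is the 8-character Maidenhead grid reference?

GM72oi34

Shift to the Maidenhead origin (180°W, 90°S): lon 135.19582, lat 122.35345.
Field: 135.19582/20 → 6 → G, 122.35345/10 → 12 → M; chars GM.
Square: 15.19582/2 → 7, 2.35345/1 → 2; chars 72.
Subsquare: 1.19582/0.0833333 → 14 → o, 0.35345/0.0416667 → 8 → i; chars oi.
Extended square: 0.02915/0.00833333 → 3, 0.02012/0.00416667 → 4; chars 34.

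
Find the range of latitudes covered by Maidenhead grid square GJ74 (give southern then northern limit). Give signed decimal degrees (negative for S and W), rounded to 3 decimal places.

Field G=6, J=9: +6·20° lon, +9·10° lat → SW at lon -60°, lat 0°.
Square 7, 4: +7·2° lon, +4·1° lat → SW at lon -46°, lat 4°.
Cell spans 2° lon × 1° lat.
south 4.000, north 5.000.

4.000, 5.000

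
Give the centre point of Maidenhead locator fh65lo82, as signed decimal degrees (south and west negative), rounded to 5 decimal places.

-14.40625, -67.01250

Field F=5, H=7: +5·20° lon, +7·10° lat → SW at lon -80°, lat -20°.
Square 6, 5: +6·2° lon, +5·1° lat → SW at lon -68°, lat -15°.
Subsquare l=11, o=14: +11·0.0833333° lon, +14·0.0416667° lat → SW at lon -67.0833°, lat -14.4167°.
Extended square 8, 2: +8·0.00833333° lon, +2·0.00416667° lat → SW at lon -67.0167°, lat -14.4083°.
Cell spans 0.00833333° lon × 0.00416667° lat. Centre is SW corner plus half of each.
latitude -14.40625, longitude -67.01250.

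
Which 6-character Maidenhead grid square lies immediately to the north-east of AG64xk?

AG74al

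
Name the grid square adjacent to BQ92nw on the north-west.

BQ92mx

Longitude subsquare n = 13; −1 → 12 = m.
Latitude subsquare w = 22; +1 → 23 = x.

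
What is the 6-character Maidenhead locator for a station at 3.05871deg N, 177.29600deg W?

Add 180° to longitude and 90° to latitude: 2.7040, 93.0587.
Field (20°×10°, letters A–R): 2.7040/20 → 0 → A, 93.0587/10 → 9 → J; chars AJ.
Square (2°×1°, digits 0–9): 2.7040/2 → 1, 3.0587/1 → 3; chars 13.
Subsquare (5′×2.5′, letters a–x): 0.7040/0.0833333 → 8 → i, 0.0587/0.0416667 → 1 → b; chars ib.

AJ13ib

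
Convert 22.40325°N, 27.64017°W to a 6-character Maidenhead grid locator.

HL62ej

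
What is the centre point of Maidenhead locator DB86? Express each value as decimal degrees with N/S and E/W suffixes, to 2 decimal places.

73.50° S, 103.00° W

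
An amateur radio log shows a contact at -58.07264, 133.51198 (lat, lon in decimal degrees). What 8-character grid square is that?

PD61sw12

Add 180° to longitude and 90° to latitude: 313.51198, 31.92736.
Field (20°×10°, letters A–R): 313.51198/20 → 15 → P, 31.92736/10 → 3 → D; chars PD.
Square (2°×1°, digits 0–9): 13.51198/2 → 6, 1.92736/1 → 1; chars 61.
Subsquare (5′×2.5′, letters a–x): 1.51198/0.0833333 → 18 → s, 0.92736/0.0416667 → 22 → w; chars sw.
Extended square (30″×15″, digits 0–9): 0.01198/0.00833333 → 1, 0.01069/0.00416667 → 2; chars 12.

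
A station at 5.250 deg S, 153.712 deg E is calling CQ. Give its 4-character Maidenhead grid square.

Add 180° to longitude and 90° to latitude: 333.71, 84.75.
Field: 333.71/20 → 16 → Q, 84.75/10 → 8 → I; chars QI.
Square: 13.71/2 → 6, 4.75/1 → 4; chars 64.

QI64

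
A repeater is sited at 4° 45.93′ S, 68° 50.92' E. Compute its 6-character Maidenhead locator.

MI45kf

Add 180° to longitude and 90° to latitude: 248.8487, 85.2345.
Field: lon ⌊248.8487/20⌋ = 12 → M; lat ⌊85.2345/10⌋ = 8 → I.
Square: lon ⌊8.8487/2⌋ = 4; lat ⌊5.2345/1⌋ = 5.
Subsquare: lon ⌊0.8487/0.0833333⌋ = 10 → k; lat ⌊0.2345/0.0416667⌋ = 5 → f.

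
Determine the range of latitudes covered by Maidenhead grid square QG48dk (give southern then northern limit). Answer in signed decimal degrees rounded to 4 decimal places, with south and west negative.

Field Q=16, G=6: +16·20° lon, +6·10° lat → SW at lon 140°, lat -30°.
Square 4, 8: +4·2° lon, +8·1° lat → SW at lon 148°, lat -22°.
Subsquare d=3, k=10: +3·0.0833333° lon, +10·0.0416667° lat → SW at lon 148.25°, lat -21.5833°.
Cell spans 0.0833333° lon × 0.0416667° lat.
south -21.5833, north -21.5417.

-21.5833, -21.5417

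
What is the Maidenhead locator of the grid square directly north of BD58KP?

Latitude subsquare p = 15; +1 → 16 = q.
The longitude characters are unchanged.

BD58kq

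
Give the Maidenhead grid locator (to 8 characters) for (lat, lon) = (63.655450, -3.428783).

IP83gp87

Add 180° to longitude and 90° to latitude: 176.57122, 153.65545.
Field: 176.57122/20 → 8 → I, 153.65545/10 → 15 → P; chars IP.
Square: 16.57122/2 → 8, 3.65545/1 → 3; chars 83.
Subsquare: 0.57122/0.0833333 → 6 → g, 0.65545/0.0416667 → 15 → p; chars gp.
Extended square: 0.07122/0.00833333 → 8, 0.03045/0.00416667 → 7; chars 87.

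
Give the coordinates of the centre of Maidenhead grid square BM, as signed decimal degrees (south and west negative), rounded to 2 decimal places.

35.00, -150.00

Field B=1, M=12: +1·20° lon, +12·10° lat → SW at lon -160°, lat 30°.
Cell spans 20° lon × 10° lat. Centre is SW corner plus half of each.
latitude 35.00, longitude -150.00.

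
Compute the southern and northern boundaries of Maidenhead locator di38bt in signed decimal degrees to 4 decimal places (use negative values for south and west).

Field D=3, I=8: +3·20° lon, +8·10° lat → SW at lon -120°, lat -10°.
Square 3, 8: +3·2° lon, +8·1° lat → SW at lon -114°, lat -2°.
Subsquare b=1, t=19: +1·0.0833333° lon, +19·0.0416667° lat → SW at lon -113.917°, lat -1.20833°.
Cell spans 0.0833333° lon × 0.0416667° lat.
south -1.2083, north -1.1667.

-1.2083, -1.1667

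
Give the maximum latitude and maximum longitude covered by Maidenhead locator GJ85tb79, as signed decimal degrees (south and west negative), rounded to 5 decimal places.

Field G=6, J=9: +6·20° lon, +9·10° lat → SW at lon -60°, lat 0°.
Square 8, 5: +8·2° lon, +5·1° lat → SW at lon -44°, lat 5°.
Subsquare t=19, b=1: +19·0.0833333° lon, +1·0.0416667° lat → SW at lon -42.4167°, lat 5.04167°.
Extended square 7, 9: +7·0.00833333° lon, +9·0.00416667° lat → SW at lon -42.3583°, lat 5.07917°.
Cell spans 0.00833333° lon × 0.00416667° lat. NE corner is SW corner plus one full cell.
latitude 5.08333, longitude -42.35000.

5.08333, -42.35000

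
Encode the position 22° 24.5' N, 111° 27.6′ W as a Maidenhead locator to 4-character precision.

Add 180° to longitude and 90° to latitude: 68.54, 112.41.
Field (20°×10°, letters A–R): lon ⌊68.54/20⌋ = 3 → D; lat ⌊112.41/10⌋ = 11 → L.
Square (2°×1°, digits 0–9): lon ⌊8.54/2⌋ = 4; lat ⌊2.41/1⌋ = 2.

DL42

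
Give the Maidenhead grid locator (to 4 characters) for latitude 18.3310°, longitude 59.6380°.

LK98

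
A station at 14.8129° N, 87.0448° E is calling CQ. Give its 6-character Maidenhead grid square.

Offset from 180°W / 90°S: lon 267.0448°, lat 104.8129°.
Field (20°×10°, letters A–R): 267.0448/20 → 13 → N, 104.8129/10 → 10 → K; chars NK.
Square (2°×1°, digits 0–9): 7.0448/2 → 3, 4.8129/1 → 4; chars 34.
Subsquare (5′×2.5′, letters a–x): 1.0448/0.0833333 → 12 → m, 0.8129/0.0416667 → 19 → t; chars mt.

NK34mt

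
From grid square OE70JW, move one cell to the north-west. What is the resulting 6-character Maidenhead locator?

OE70ix

Longitude subsquare j = 9; −1 → 8 = i.
Latitude subsquare w = 22; +1 → 23 = x.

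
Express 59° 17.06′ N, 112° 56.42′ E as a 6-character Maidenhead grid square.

Shift to the Maidenhead origin (180°W, 90°S): lon 292.9403, lat 149.2843.
Field: lon ⌊292.9403/20⌋ = 14 → O; lat ⌊149.2843/10⌋ = 14 → O.
Square: lon ⌊12.9403/2⌋ = 6; lat ⌊9.2843/1⌋ = 9.
Subsquare: lon ⌊0.9403/0.0833333⌋ = 11 → l; lat ⌊0.2843/0.0416667⌋ = 6 → g.

OO69lg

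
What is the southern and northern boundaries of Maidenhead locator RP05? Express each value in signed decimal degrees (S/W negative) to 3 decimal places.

Field R=17, P=15: +17·20° lon, +15·10° lat → SW at lon 160°, lat 60°.
Square 0, 5: +0·2° lon, +5·1° lat → SW at lon 160°, lat 65°.
Cell spans 2° lon × 1° lat.
south 65.000, north 66.000.

65.000, 66.000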